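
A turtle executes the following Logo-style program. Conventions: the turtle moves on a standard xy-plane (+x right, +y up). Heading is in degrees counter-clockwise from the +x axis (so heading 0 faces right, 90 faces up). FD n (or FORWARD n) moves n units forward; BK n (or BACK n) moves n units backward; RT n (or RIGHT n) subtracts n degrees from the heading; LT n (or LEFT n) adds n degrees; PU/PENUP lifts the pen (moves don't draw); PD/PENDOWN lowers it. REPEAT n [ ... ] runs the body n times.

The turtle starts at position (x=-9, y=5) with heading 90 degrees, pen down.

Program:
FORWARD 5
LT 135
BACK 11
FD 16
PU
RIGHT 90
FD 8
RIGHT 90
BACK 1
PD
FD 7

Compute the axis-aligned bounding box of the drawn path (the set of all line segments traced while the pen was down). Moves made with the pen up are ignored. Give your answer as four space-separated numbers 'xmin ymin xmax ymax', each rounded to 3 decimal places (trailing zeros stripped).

Executing turtle program step by step:
Start: pos=(-9,5), heading=90, pen down
FD 5: (-9,5) -> (-9,10) [heading=90, draw]
LT 135: heading 90 -> 225
BK 11: (-9,10) -> (-1.222,17.778) [heading=225, draw]
FD 16: (-1.222,17.778) -> (-12.536,6.464) [heading=225, draw]
PU: pen up
RT 90: heading 225 -> 135
FD 8: (-12.536,6.464) -> (-18.192,12.121) [heading=135, move]
RT 90: heading 135 -> 45
BK 1: (-18.192,12.121) -> (-18.899,11.414) [heading=45, move]
PD: pen down
FD 7: (-18.899,11.414) -> (-13.95,16.364) [heading=45, draw]
Final: pos=(-13.95,16.364), heading=45, 4 segment(s) drawn

Segment endpoints: x in {-18.899, -13.95, -12.536, -9, -1.222}, y in {5, 6.464, 10, 11.414, 16.364, 17.778}
xmin=-18.899, ymin=5, xmax=-1.222, ymax=17.778

Answer: -18.899 5 -1.222 17.778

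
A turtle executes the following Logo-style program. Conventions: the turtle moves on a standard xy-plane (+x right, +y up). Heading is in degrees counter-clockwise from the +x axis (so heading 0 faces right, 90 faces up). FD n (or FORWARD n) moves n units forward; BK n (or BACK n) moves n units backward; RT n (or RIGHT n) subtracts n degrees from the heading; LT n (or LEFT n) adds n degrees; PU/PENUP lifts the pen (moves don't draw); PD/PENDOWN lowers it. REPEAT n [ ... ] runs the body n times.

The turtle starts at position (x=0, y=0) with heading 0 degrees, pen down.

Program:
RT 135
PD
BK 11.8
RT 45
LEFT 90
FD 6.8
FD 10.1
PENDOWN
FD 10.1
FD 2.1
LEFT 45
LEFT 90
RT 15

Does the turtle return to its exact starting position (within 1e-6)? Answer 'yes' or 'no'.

Answer: no

Derivation:
Executing turtle program step by step:
Start: pos=(0,0), heading=0, pen down
RT 135: heading 0 -> 225
PD: pen down
BK 11.8: (0,0) -> (8.344,8.344) [heading=225, draw]
RT 45: heading 225 -> 180
LT 90: heading 180 -> 270
FD 6.8: (8.344,8.344) -> (8.344,1.544) [heading=270, draw]
FD 10.1: (8.344,1.544) -> (8.344,-8.556) [heading=270, draw]
PD: pen down
FD 10.1: (8.344,-8.556) -> (8.344,-18.656) [heading=270, draw]
FD 2.1: (8.344,-18.656) -> (8.344,-20.756) [heading=270, draw]
LT 45: heading 270 -> 315
LT 90: heading 315 -> 45
RT 15: heading 45 -> 30
Final: pos=(8.344,-20.756), heading=30, 5 segment(s) drawn

Start position: (0, 0)
Final position: (8.344, -20.756)
Distance = 22.37; >= 1e-6 -> NOT closed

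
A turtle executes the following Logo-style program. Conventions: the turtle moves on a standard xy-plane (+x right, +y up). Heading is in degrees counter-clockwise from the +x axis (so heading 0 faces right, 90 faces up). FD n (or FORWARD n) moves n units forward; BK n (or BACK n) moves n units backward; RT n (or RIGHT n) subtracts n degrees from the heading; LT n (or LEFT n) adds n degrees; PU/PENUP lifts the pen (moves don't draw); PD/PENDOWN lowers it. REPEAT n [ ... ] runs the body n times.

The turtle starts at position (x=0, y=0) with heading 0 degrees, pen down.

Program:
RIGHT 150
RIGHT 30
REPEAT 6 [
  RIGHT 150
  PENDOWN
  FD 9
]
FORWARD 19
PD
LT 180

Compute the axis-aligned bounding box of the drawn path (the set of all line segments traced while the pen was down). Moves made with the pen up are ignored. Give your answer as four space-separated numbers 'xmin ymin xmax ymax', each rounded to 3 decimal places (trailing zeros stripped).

Executing turtle program step by step:
Start: pos=(0,0), heading=0, pen down
RT 150: heading 0 -> 210
RT 30: heading 210 -> 180
REPEAT 6 [
  -- iteration 1/6 --
  RT 150: heading 180 -> 30
  PD: pen down
  FD 9: (0,0) -> (7.794,4.5) [heading=30, draw]
  -- iteration 2/6 --
  RT 150: heading 30 -> 240
  PD: pen down
  FD 9: (7.794,4.5) -> (3.294,-3.294) [heading=240, draw]
  -- iteration 3/6 --
  RT 150: heading 240 -> 90
  PD: pen down
  FD 9: (3.294,-3.294) -> (3.294,5.706) [heading=90, draw]
  -- iteration 4/6 --
  RT 150: heading 90 -> 300
  PD: pen down
  FD 9: (3.294,5.706) -> (7.794,-2.088) [heading=300, draw]
  -- iteration 5/6 --
  RT 150: heading 300 -> 150
  PD: pen down
  FD 9: (7.794,-2.088) -> (0,2.412) [heading=150, draw]
  -- iteration 6/6 --
  RT 150: heading 150 -> 0
  PD: pen down
  FD 9: (0,2.412) -> (9,2.412) [heading=0, draw]
]
FD 19: (9,2.412) -> (28,2.412) [heading=0, draw]
PD: pen down
LT 180: heading 0 -> 180
Final: pos=(28,2.412), heading=180, 7 segment(s) drawn

Segment endpoints: x in {0, 0, 3.294, 3.294, 7.794, 7.794, 9, 28}, y in {-3.294, -2.088, 0, 2.412, 2.412, 2.412, 4.5, 5.706}
xmin=0, ymin=-3.294, xmax=28, ymax=5.706

Answer: 0 -3.294 28 5.706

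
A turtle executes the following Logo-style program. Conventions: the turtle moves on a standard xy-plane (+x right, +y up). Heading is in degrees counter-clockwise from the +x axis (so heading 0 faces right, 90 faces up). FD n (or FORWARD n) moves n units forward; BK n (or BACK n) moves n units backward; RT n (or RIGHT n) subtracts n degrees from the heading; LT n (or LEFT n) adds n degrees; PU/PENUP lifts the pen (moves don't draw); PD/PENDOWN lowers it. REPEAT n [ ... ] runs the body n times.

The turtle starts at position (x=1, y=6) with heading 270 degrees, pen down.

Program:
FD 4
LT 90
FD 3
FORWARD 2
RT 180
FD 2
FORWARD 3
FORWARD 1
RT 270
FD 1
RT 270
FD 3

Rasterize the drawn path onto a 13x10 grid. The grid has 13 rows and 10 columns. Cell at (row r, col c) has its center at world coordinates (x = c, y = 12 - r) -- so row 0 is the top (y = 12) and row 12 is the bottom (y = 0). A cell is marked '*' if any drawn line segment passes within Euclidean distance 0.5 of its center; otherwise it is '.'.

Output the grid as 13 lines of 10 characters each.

Segment 0: (1,6) -> (1,2)
Segment 1: (1,2) -> (4,2)
Segment 2: (4,2) -> (6,2)
Segment 3: (6,2) -> (4,2)
Segment 4: (4,2) -> (1,2)
Segment 5: (1,2) -> (-0,2)
Segment 6: (-0,2) -> (-0,1)
Segment 7: (-0,1) -> (3,1)

Answer: ..........
..........
..........
..........
..........
..........
.*........
.*........
.*........
.*........
*******...
****......
..........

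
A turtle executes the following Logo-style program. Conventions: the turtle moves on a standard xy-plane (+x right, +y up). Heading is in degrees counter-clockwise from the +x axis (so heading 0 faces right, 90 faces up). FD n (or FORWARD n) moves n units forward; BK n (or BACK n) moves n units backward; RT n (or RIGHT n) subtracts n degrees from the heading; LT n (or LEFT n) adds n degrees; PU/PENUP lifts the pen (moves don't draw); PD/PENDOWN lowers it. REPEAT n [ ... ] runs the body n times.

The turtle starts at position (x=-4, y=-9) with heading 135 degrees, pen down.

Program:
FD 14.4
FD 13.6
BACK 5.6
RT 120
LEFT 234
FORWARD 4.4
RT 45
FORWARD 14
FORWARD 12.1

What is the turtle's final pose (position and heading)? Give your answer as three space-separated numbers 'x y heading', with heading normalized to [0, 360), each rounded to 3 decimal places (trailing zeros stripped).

Executing turtle program step by step:
Start: pos=(-4,-9), heading=135, pen down
FD 14.4: (-4,-9) -> (-14.182,1.182) [heading=135, draw]
FD 13.6: (-14.182,1.182) -> (-23.799,10.799) [heading=135, draw]
BK 5.6: (-23.799,10.799) -> (-19.839,6.839) [heading=135, draw]
RT 120: heading 135 -> 15
LT 234: heading 15 -> 249
FD 4.4: (-19.839,6.839) -> (-21.416,2.731) [heading=249, draw]
RT 45: heading 249 -> 204
FD 14: (-21.416,2.731) -> (-34.206,-2.963) [heading=204, draw]
FD 12.1: (-34.206,-2.963) -> (-45.26,-7.884) [heading=204, draw]
Final: pos=(-45.26,-7.884), heading=204, 6 segment(s) drawn

Answer: -45.26 -7.884 204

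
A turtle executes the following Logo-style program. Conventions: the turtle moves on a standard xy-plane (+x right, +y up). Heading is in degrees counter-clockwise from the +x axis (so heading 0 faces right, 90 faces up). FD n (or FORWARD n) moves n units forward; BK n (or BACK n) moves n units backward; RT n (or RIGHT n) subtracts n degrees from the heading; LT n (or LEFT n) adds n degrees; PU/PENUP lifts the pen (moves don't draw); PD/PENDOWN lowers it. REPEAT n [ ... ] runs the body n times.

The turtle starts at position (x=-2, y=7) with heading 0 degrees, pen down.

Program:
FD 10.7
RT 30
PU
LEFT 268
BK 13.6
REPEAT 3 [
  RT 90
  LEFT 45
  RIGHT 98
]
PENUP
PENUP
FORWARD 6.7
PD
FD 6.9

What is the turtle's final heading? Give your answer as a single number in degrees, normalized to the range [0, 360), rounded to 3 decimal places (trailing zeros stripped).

Executing turtle program step by step:
Start: pos=(-2,7), heading=0, pen down
FD 10.7: (-2,7) -> (8.7,7) [heading=0, draw]
RT 30: heading 0 -> 330
PU: pen up
LT 268: heading 330 -> 238
BK 13.6: (8.7,7) -> (15.907,18.533) [heading=238, move]
REPEAT 3 [
  -- iteration 1/3 --
  RT 90: heading 238 -> 148
  LT 45: heading 148 -> 193
  RT 98: heading 193 -> 95
  -- iteration 2/3 --
  RT 90: heading 95 -> 5
  LT 45: heading 5 -> 50
  RT 98: heading 50 -> 312
  -- iteration 3/3 --
  RT 90: heading 312 -> 222
  LT 45: heading 222 -> 267
  RT 98: heading 267 -> 169
]
PU: pen up
PU: pen up
FD 6.7: (15.907,18.533) -> (9.33,19.812) [heading=169, move]
PD: pen down
FD 6.9: (9.33,19.812) -> (2.557,21.128) [heading=169, draw]
Final: pos=(2.557,21.128), heading=169, 2 segment(s) drawn

Answer: 169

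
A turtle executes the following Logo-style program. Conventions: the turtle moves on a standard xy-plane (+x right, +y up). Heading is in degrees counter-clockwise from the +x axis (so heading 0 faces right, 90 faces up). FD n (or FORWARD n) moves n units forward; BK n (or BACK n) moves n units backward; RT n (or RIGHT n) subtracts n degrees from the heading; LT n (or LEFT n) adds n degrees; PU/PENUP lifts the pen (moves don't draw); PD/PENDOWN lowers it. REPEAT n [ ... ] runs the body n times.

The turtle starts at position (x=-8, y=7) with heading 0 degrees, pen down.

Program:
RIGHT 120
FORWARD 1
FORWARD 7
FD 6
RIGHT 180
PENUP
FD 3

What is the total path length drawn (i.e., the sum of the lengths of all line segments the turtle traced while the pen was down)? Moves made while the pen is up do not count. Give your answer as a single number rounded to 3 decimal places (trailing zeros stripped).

Answer: 14

Derivation:
Executing turtle program step by step:
Start: pos=(-8,7), heading=0, pen down
RT 120: heading 0 -> 240
FD 1: (-8,7) -> (-8.5,6.134) [heading=240, draw]
FD 7: (-8.5,6.134) -> (-12,0.072) [heading=240, draw]
FD 6: (-12,0.072) -> (-15,-5.124) [heading=240, draw]
RT 180: heading 240 -> 60
PU: pen up
FD 3: (-15,-5.124) -> (-13.5,-2.526) [heading=60, move]
Final: pos=(-13.5,-2.526), heading=60, 3 segment(s) drawn

Segment lengths:
  seg 1: (-8,7) -> (-8.5,6.134), length = 1
  seg 2: (-8.5,6.134) -> (-12,0.072), length = 7
  seg 3: (-12,0.072) -> (-15,-5.124), length = 6
Total = 14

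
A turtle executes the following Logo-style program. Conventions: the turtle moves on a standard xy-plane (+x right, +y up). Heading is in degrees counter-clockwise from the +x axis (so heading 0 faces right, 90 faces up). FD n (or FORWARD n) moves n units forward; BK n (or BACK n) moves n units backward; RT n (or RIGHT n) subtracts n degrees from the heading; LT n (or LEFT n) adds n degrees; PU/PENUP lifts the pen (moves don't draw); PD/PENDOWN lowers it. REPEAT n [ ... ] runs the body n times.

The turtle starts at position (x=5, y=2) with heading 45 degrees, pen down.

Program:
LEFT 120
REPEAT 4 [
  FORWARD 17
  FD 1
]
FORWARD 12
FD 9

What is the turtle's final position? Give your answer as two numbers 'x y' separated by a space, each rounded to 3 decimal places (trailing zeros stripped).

Answer: -84.831 26.07

Derivation:
Executing turtle program step by step:
Start: pos=(5,2), heading=45, pen down
LT 120: heading 45 -> 165
REPEAT 4 [
  -- iteration 1/4 --
  FD 17: (5,2) -> (-11.421,6.4) [heading=165, draw]
  FD 1: (-11.421,6.4) -> (-12.387,6.659) [heading=165, draw]
  -- iteration 2/4 --
  FD 17: (-12.387,6.659) -> (-28.807,11.059) [heading=165, draw]
  FD 1: (-28.807,11.059) -> (-29.773,11.317) [heading=165, draw]
  -- iteration 3/4 --
  FD 17: (-29.773,11.317) -> (-46.194,15.717) [heading=165, draw]
  FD 1: (-46.194,15.717) -> (-47.16,15.976) [heading=165, draw]
  -- iteration 4/4 --
  FD 17: (-47.16,15.976) -> (-63.581,20.376) [heading=165, draw]
  FD 1: (-63.581,20.376) -> (-64.547,20.635) [heading=165, draw]
]
FD 12: (-64.547,20.635) -> (-76.138,23.741) [heading=165, draw]
FD 9: (-76.138,23.741) -> (-84.831,26.07) [heading=165, draw]
Final: pos=(-84.831,26.07), heading=165, 10 segment(s) drawn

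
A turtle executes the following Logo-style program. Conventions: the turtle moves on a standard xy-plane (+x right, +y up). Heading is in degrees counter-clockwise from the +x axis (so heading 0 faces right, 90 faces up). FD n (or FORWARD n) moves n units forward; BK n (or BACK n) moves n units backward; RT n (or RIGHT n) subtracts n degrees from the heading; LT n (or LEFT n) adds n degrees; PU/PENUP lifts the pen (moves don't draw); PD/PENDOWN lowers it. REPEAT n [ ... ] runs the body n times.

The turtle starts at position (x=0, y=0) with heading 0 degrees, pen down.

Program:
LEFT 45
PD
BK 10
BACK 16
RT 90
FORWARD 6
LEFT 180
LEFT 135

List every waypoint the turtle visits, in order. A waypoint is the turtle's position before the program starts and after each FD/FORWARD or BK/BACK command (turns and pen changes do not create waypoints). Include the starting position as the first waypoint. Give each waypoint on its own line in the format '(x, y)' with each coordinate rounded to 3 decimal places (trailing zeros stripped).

Answer: (0, 0)
(-7.071, -7.071)
(-18.385, -18.385)
(-14.142, -22.627)

Derivation:
Executing turtle program step by step:
Start: pos=(0,0), heading=0, pen down
LT 45: heading 0 -> 45
PD: pen down
BK 10: (0,0) -> (-7.071,-7.071) [heading=45, draw]
BK 16: (-7.071,-7.071) -> (-18.385,-18.385) [heading=45, draw]
RT 90: heading 45 -> 315
FD 6: (-18.385,-18.385) -> (-14.142,-22.627) [heading=315, draw]
LT 180: heading 315 -> 135
LT 135: heading 135 -> 270
Final: pos=(-14.142,-22.627), heading=270, 3 segment(s) drawn
Waypoints (4 total):
(0, 0)
(-7.071, -7.071)
(-18.385, -18.385)
(-14.142, -22.627)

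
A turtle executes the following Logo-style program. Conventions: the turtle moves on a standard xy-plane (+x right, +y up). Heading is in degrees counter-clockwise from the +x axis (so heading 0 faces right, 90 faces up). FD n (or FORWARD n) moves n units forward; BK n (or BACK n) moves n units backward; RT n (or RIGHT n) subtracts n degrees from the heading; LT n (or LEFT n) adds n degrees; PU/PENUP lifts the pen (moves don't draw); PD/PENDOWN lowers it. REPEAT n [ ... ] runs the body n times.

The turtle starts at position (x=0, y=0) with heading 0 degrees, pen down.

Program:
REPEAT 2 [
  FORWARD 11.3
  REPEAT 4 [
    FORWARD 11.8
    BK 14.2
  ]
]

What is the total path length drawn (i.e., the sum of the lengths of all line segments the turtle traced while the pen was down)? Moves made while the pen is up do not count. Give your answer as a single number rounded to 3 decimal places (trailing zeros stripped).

Executing turtle program step by step:
Start: pos=(0,0), heading=0, pen down
REPEAT 2 [
  -- iteration 1/2 --
  FD 11.3: (0,0) -> (11.3,0) [heading=0, draw]
  REPEAT 4 [
    -- iteration 1/4 --
    FD 11.8: (11.3,0) -> (23.1,0) [heading=0, draw]
    BK 14.2: (23.1,0) -> (8.9,0) [heading=0, draw]
    -- iteration 2/4 --
    FD 11.8: (8.9,0) -> (20.7,0) [heading=0, draw]
    BK 14.2: (20.7,0) -> (6.5,0) [heading=0, draw]
    -- iteration 3/4 --
    FD 11.8: (6.5,0) -> (18.3,0) [heading=0, draw]
    BK 14.2: (18.3,0) -> (4.1,0) [heading=0, draw]
    -- iteration 4/4 --
    FD 11.8: (4.1,0) -> (15.9,0) [heading=0, draw]
    BK 14.2: (15.9,0) -> (1.7,0) [heading=0, draw]
  ]
  -- iteration 2/2 --
  FD 11.3: (1.7,0) -> (13,0) [heading=0, draw]
  REPEAT 4 [
    -- iteration 1/4 --
    FD 11.8: (13,0) -> (24.8,0) [heading=0, draw]
    BK 14.2: (24.8,0) -> (10.6,0) [heading=0, draw]
    -- iteration 2/4 --
    FD 11.8: (10.6,0) -> (22.4,0) [heading=0, draw]
    BK 14.2: (22.4,0) -> (8.2,0) [heading=0, draw]
    -- iteration 3/4 --
    FD 11.8: (8.2,0) -> (20,0) [heading=0, draw]
    BK 14.2: (20,0) -> (5.8,0) [heading=0, draw]
    -- iteration 4/4 --
    FD 11.8: (5.8,0) -> (17.6,0) [heading=0, draw]
    BK 14.2: (17.6,0) -> (3.4,0) [heading=0, draw]
  ]
]
Final: pos=(3.4,0), heading=0, 18 segment(s) drawn

Segment lengths:
  seg 1: (0,0) -> (11.3,0), length = 11.3
  seg 2: (11.3,0) -> (23.1,0), length = 11.8
  seg 3: (23.1,0) -> (8.9,0), length = 14.2
  seg 4: (8.9,0) -> (20.7,0), length = 11.8
  seg 5: (20.7,0) -> (6.5,0), length = 14.2
  seg 6: (6.5,0) -> (18.3,0), length = 11.8
  seg 7: (18.3,0) -> (4.1,0), length = 14.2
  seg 8: (4.1,0) -> (15.9,0), length = 11.8
  seg 9: (15.9,0) -> (1.7,0), length = 14.2
  seg 10: (1.7,0) -> (13,0), length = 11.3
  seg 11: (13,0) -> (24.8,0), length = 11.8
  seg 12: (24.8,0) -> (10.6,0), length = 14.2
  seg 13: (10.6,0) -> (22.4,0), length = 11.8
  seg 14: (22.4,0) -> (8.2,0), length = 14.2
  seg 15: (8.2,0) -> (20,0), length = 11.8
  seg 16: (20,0) -> (5.8,0), length = 14.2
  seg 17: (5.8,0) -> (17.6,0), length = 11.8
  seg 18: (17.6,0) -> (3.4,0), length = 14.2
Total = 230.6

Answer: 230.6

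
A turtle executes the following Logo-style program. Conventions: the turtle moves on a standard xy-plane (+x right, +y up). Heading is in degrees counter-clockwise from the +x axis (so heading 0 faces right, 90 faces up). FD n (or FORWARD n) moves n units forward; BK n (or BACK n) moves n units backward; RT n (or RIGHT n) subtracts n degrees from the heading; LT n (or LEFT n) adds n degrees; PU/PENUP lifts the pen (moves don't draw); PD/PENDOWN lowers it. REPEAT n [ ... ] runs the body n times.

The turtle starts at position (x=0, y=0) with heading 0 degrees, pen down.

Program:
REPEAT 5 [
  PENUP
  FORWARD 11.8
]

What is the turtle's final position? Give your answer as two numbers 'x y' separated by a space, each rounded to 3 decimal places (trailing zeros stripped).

Executing turtle program step by step:
Start: pos=(0,0), heading=0, pen down
REPEAT 5 [
  -- iteration 1/5 --
  PU: pen up
  FD 11.8: (0,0) -> (11.8,0) [heading=0, move]
  -- iteration 2/5 --
  PU: pen up
  FD 11.8: (11.8,0) -> (23.6,0) [heading=0, move]
  -- iteration 3/5 --
  PU: pen up
  FD 11.8: (23.6,0) -> (35.4,0) [heading=0, move]
  -- iteration 4/5 --
  PU: pen up
  FD 11.8: (35.4,0) -> (47.2,0) [heading=0, move]
  -- iteration 5/5 --
  PU: pen up
  FD 11.8: (47.2,0) -> (59,0) [heading=0, move]
]
Final: pos=(59,0), heading=0, 0 segment(s) drawn

Answer: 59 0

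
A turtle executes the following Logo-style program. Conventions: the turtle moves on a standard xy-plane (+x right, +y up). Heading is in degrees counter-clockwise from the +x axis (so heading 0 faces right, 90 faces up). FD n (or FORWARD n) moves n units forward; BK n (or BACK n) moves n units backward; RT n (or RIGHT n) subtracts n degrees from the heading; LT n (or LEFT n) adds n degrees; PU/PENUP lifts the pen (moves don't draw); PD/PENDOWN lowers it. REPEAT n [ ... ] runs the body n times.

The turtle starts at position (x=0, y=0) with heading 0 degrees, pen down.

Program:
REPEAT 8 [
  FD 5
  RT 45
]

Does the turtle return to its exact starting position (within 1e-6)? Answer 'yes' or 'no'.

Answer: yes

Derivation:
Executing turtle program step by step:
Start: pos=(0,0), heading=0, pen down
REPEAT 8 [
  -- iteration 1/8 --
  FD 5: (0,0) -> (5,0) [heading=0, draw]
  RT 45: heading 0 -> 315
  -- iteration 2/8 --
  FD 5: (5,0) -> (8.536,-3.536) [heading=315, draw]
  RT 45: heading 315 -> 270
  -- iteration 3/8 --
  FD 5: (8.536,-3.536) -> (8.536,-8.536) [heading=270, draw]
  RT 45: heading 270 -> 225
  -- iteration 4/8 --
  FD 5: (8.536,-8.536) -> (5,-12.071) [heading=225, draw]
  RT 45: heading 225 -> 180
  -- iteration 5/8 --
  FD 5: (5,-12.071) -> (0,-12.071) [heading=180, draw]
  RT 45: heading 180 -> 135
  -- iteration 6/8 --
  FD 5: (0,-12.071) -> (-3.536,-8.536) [heading=135, draw]
  RT 45: heading 135 -> 90
  -- iteration 7/8 --
  FD 5: (-3.536,-8.536) -> (-3.536,-3.536) [heading=90, draw]
  RT 45: heading 90 -> 45
  -- iteration 8/8 --
  FD 5: (-3.536,-3.536) -> (0,0) [heading=45, draw]
  RT 45: heading 45 -> 0
]
Final: pos=(0,0), heading=0, 8 segment(s) drawn

Start position: (0, 0)
Final position: (0, 0)
Distance = 0; < 1e-6 -> CLOSED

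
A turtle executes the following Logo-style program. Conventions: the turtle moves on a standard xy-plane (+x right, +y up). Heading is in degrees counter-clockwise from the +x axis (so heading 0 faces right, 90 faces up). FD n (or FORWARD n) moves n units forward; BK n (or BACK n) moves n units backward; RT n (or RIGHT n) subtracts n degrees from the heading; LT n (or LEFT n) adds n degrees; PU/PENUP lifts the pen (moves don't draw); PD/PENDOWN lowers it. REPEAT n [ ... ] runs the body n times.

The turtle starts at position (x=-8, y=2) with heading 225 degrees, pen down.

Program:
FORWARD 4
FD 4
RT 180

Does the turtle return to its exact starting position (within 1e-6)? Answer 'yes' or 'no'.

Executing turtle program step by step:
Start: pos=(-8,2), heading=225, pen down
FD 4: (-8,2) -> (-10.828,-0.828) [heading=225, draw]
FD 4: (-10.828,-0.828) -> (-13.657,-3.657) [heading=225, draw]
RT 180: heading 225 -> 45
Final: pos=(-13.657,-3.657), heading=45, 2 segment(s) drawn

Start position: (-8, 2)
Final position: (-13.657, -3.657)
Distance = 8; >= 1e-6 -> NOT closed

Answer: no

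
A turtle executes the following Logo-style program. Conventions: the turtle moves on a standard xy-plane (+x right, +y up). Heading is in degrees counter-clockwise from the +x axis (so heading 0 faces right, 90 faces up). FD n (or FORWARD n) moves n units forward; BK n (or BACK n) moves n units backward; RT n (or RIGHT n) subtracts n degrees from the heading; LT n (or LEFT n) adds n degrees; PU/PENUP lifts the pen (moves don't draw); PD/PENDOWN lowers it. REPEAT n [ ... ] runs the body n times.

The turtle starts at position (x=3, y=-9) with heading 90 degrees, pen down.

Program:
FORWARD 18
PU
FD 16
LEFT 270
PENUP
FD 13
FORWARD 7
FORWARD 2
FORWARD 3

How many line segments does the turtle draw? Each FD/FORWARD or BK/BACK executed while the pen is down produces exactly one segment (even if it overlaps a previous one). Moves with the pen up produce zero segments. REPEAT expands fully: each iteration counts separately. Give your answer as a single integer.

Answer: 1

Derivation:
Executing turtle program step by step:
Start: pos=(3,-9), heading=90, pen down
FD 18: (3,-9) -> (3,9) [heading=90, draw]
PU: pen up
FD 16: (3,9) -> (3,25) [heading=90, move]
LT 270: heading 90 -> 0
PU: pen up
FD 13: (3,25) -> (16,25) [heading=0, move]
FD 7: (16,25) -> (23,25) [heading=0, move]
FD 2: (23,25) -> (25,25) [heading=0, move]
FD 3: (25,25) -> (28,25) [heading=0, move]
Final: pos=(28,25), heading=0, 1 segment(s) drawn
Segments drawn: 1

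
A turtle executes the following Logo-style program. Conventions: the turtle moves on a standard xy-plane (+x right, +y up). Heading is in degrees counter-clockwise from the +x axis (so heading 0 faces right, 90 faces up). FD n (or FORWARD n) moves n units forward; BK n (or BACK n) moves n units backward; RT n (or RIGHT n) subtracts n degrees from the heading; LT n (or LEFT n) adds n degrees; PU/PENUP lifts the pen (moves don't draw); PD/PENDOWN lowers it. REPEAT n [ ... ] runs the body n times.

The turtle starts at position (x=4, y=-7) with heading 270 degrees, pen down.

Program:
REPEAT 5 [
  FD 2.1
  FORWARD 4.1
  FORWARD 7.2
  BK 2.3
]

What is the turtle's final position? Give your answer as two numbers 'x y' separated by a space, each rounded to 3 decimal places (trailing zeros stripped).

Answer: 4 -62.5

Derivation:
Executing turtle program step by step:
Start: pos=(4,-7), heading=270, pen down
REPEAT 5 [
  -- iteration 1/5 --
  FD 2.1: (4,-7) -> (4,-9.1) [heading=270, draw]
  FD 4.1: (4,-9.1) -> (4,-13.2) [heading=270, draw]
  FD 7.2: (4,-13.2) -> (4,-20.4) [heading=270, draw]
  BK 2.3: (4,-20.4) -> (4,-18.1) [heading=270, draw]
  -- iteration 2/5 --
  FD 2.1: (4,-18.1) -> (4,-20.2) [heading=270, draw]
  FD 4.1: (4,-20.2) -> (4,-24.3) [heading=270, draw]
  FD 7.2: (4,-24.3) -> (4,-31.5) [heading=270, draw]
  BK 2.3: (4,-31.5) -> (4,-29.2) [heading=270, draw]
  -- iteration 3/5 --
  FD 2.1: (4,-29.2) -> (4,-31.3) [heading=270, draw]
  FD 4.1: (4,-31.3) -> (4,-35.4) [heading=270, draw]
  FD 7.2: (4,-35.4) -> (4,-42.6) [heading=270, draw]
  BK 2.3: (4,-42.6) -> (4,-40.3) [heading=270, draw]
  -- iteration 4/5 --
  FD 2.1: (4,-40.3) -> (4,-42.4) [heading=270, draw]
  FD 4.1: (4,-42.4) -> (4,-46.5) [heading=270, draw]
  FD 7.2: (4,-46.5) -> (4,-53.7) [heading=270, draw]
  BK 2.3: (4,-53.7) -> (4,-51.4) [heading=270, draw]
  -- iteration 5/5 --
  FD 2.1: (4,-51.4) -> (4,-53.5) [heading=270, draw]
  FD 4.1: (4,-53.5) -> (4,-57.6) [heading=270, draw]
  FD 7.2: (4,-57.6) -> (4,-64.8) [heading=270, draw]
  BK 2.3: (4,-64.8) -> (4,-62.5) [heading=270, draw]
]
Final: pos=(4,-62.5), heading=270, 20 segment(s) drawn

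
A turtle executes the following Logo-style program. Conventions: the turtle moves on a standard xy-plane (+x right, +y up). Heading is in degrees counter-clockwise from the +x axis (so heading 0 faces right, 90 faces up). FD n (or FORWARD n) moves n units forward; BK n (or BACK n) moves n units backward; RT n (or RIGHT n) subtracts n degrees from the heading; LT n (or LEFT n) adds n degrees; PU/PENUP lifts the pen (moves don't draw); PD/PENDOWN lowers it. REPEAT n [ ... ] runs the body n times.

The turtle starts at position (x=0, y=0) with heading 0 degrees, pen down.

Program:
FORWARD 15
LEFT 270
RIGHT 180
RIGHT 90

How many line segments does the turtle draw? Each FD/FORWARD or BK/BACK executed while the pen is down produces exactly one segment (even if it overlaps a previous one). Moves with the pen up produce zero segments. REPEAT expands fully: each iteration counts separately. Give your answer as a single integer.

Executing turtle program step by step:
Start: pos=(0,0), heading=0, pen down
FD 15: (0,0) -> (15,0) [heading=0, draw]
LT 270: heading 0 -> 270
RT 180: heading 270 -> 90
RT 90: heading 90 -> 0
Final: pos=(15,0), heading=0, 1 segment(s) drawn
Segments drawn: 1

Answer: 1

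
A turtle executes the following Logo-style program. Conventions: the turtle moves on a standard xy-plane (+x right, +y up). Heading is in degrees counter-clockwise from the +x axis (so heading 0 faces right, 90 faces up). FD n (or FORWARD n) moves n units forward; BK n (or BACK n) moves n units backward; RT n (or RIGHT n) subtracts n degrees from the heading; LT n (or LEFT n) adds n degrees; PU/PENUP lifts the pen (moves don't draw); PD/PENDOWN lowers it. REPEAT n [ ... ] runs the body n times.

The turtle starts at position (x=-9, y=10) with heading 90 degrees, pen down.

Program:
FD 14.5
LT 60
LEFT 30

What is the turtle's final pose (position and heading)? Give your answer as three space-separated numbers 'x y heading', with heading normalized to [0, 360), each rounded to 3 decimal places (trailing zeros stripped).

Executing turtle program step by step:
Start: pos=(-9,10), heading=90, pen down
FD 14.5: (-9,10) -> (-9,24.5) [heading=90, draw]
LT 60: heading 90 -> 150
LT 30: heading 150 -> 180
Final: pos=(-9,24.5), heading=180, 1 segment(s) drawn

Answer: -9 24.5 180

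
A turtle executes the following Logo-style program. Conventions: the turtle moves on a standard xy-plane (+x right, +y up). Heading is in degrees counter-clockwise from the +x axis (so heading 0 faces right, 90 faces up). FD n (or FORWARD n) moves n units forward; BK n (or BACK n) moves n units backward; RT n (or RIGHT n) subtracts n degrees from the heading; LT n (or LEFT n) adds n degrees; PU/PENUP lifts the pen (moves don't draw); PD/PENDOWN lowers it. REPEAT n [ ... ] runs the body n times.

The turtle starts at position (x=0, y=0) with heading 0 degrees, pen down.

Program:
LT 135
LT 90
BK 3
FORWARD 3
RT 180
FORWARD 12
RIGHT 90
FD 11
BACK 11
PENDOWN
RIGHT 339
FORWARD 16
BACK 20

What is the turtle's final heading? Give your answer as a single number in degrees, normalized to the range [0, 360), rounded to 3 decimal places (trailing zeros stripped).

Answer: 336

Derivation:
Executing turtle program step by step:
Start: pos=(0,0), heading=0, pen down
LT 135: heading 0 -> 135
LT 90: heading 135 -> 225
BK 3: (0,0) -> (2.121,2.121) [heading=225, draw]
FD 3: (2.121,2.121) -> (0,0) [heading=225, draw]
RT 180: heading 225 -> 45
FD 12: (0,0) -> (8.485,8.485) [heading=45, draw]
RT 90: heading 45 -> 315
FD 11: (8.485,8.485) -> (16.263,0.707) [heading=315, draw]
BK 11: (16.263,0.707) -> (8.485,8.485) [heading=315, draw]
PD: pen down
RT 339: heading 315 -> 336
FD 16: (8.485,8.485) -> (23.102,1.977) [heading=336, draw]
BK 20: (23.102,1.977) -> (4.831,10.112) [heading=336, draw]
Final: pos=(4.831,10.112), heading=336, 7 segment(s) drawn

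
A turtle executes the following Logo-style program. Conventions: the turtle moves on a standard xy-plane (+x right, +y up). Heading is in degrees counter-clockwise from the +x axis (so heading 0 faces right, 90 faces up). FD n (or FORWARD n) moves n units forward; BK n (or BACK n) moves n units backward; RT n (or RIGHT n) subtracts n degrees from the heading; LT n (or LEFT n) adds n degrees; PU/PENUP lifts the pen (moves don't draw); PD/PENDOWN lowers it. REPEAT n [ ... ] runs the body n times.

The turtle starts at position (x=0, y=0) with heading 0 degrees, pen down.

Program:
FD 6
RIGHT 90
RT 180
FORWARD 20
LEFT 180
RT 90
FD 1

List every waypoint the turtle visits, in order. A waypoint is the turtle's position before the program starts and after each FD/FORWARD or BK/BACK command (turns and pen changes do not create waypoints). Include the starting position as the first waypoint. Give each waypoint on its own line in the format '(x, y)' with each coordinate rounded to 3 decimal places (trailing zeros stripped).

Executing turtle program step by step:
Start: pos=(0,0), heading=0, pen down
FD 6: (0,0) -> (6,0) [heading=0, draw]
RT 90: heading 0 -> 270
RT 180: heading 270 -> 90
FD 20: (6,0) -> (6,20) [heading=90, draw]
LT 180: heading 90 -> 270
RT 90: heading 270 -> 180
FD 1: (6,20) -> (5,20) [heading=180, draw]
Final: pos=(5,20), heading=180, 3 segment(s) drawn
Waypoints (4 total):
(0, 0)
(6, 0)
(6, 20)
(5, 20)

Answer: (0, 0)
(6, 0)
(6, 20)
(5, 20)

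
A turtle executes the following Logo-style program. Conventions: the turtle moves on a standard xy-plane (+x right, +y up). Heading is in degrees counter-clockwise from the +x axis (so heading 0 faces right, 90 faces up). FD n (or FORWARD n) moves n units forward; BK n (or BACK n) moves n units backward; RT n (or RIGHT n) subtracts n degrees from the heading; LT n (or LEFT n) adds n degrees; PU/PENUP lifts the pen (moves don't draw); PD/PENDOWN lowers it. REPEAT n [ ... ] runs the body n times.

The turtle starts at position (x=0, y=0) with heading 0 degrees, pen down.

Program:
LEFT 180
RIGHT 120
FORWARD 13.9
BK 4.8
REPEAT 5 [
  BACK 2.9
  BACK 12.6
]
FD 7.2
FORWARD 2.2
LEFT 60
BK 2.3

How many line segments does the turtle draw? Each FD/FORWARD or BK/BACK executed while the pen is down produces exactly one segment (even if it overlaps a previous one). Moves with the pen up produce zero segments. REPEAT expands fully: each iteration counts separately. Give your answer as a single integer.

Executing turtle program step by step:
Start: pos=(0,0), heading=0, pen down
LT 180: heading 0 -> 180
RT 120: heading 180 -> 60
FD 13.9: (0,0) -> (6.95,12.038) [heading=60, draw]
BK 4.8: (6.95,12.038) -> (4.55,7.881) [heading=60, draw]
REPEAT 5 [
  -- iteration 1/5 --
  BK 2.9: (4.55,7.881) -> (3.1,5.369) [heading=60, draw]
  BK 12.6: (3.1,5.369) -> (-3.2,-5.543) [heading=60, draw]
  -- iteration 2/5 --
  BK 2.9: (-3.2,-5.543) -> (-4.65,-8.054) [heading=60, draw]
  BK 12.6: (-4.65,-8.054) -> (-10.95,-18.966) [heading=60, draw]
  -- iteration 3/5 --
  BK 2.9: (-10.95,-18.966) -> (-12.4,-21.477) [heading=60, draw]
  BK 12.6: (-12.4,-21.477) -> (-18.7,-32.389) [heading=60, draw]
  -- iteration 4/5 --
  BK 2.9: (-18.7,-32.389) -> (-20.15,-34.901) [heading=60, draw]
  BK 12.6: (-20.15,-34.901) -> (-26.45,-45.813) [heading=60, draw]
  -- iteration 5/5 --
  BK 2.9: (-26.45,-45.813) -> (-27.9,-48.324) [heading=60, draw]
  BK 12.6: (-27.9,-48.324) -> (-34.2,-59.236) [heading=60, draw]
]
FD 7.2: (-34.2,-59.236) -> (-30.6,-53.001) [heading=60, draw]
FD 2.2: (-30.6,-53.001) -> (-29.5,-51.095) [heading=60, draw]
LT 60: heading 60 -> 120
BK 2.3: (-29.5,-51.095) -> (-28.35,-53.087) [heading=120, draw]
Final: pos=(-28.35,-53.087), heading=120, 15 segment(s) drawn
Segments drawn: 15

Answer: 15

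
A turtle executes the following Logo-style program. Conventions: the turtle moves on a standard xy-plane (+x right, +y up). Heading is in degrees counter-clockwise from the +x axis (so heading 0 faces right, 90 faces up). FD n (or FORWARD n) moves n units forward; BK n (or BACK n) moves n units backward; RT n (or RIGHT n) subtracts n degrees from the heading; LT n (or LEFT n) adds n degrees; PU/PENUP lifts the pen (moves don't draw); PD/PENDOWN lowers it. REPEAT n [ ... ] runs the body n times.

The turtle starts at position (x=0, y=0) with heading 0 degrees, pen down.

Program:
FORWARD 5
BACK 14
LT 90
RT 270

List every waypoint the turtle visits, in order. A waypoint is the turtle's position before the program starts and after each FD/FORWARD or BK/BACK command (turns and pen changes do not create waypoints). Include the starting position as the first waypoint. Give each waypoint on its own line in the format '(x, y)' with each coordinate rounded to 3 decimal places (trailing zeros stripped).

Executing turtle program step by step:
Start: pos=(0,0), heading=0, pen down
FD 5: (0,0) -> (5,0) [heading=0, draw]
BK 14: (5,0) -> (-9,0) [heading=0, draw]
LT 90: heading 0 -> 90
RT 270: heading 90 -> 180
Final: pos=(-9,0), heading=180, 2 segment(s) drawn
Waypoints (3 total):
(0, 0)
(5, 0)
(-9, 0)

Answer: (0, 0)
(5, 0)
(-9, 0)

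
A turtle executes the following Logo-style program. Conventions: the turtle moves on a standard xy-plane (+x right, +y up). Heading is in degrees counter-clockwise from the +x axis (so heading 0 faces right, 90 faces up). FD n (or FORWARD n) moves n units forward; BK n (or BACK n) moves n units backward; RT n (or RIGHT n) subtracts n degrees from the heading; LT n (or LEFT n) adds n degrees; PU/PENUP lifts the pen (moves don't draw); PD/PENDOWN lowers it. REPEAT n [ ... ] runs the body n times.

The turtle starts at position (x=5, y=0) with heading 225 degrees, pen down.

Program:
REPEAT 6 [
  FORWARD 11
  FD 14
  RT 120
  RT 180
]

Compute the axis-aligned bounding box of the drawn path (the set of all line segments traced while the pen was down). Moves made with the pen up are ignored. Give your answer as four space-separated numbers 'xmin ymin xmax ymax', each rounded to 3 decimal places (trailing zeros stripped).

Executing turtle program step by step:
Start: pos=(5,0), heading=225, pen down
REPEAT 6 [
  -- iteration 1/6 --
  FD 11: (5,0) -> (-2.778,-7.778) [heading=225, draw]
  FD 14: (-2.778,-7.778) -> (-12.678,-17.678) [heading=225, draw]
  RT 120: heading 225 -> 105
  RT 180: heading 105 -> 285
  -- iteration 2/6 --
  FD 11: (-12.678,-17.678) -> (-9.831,-28.303) [heading=285, draw]
  FD 14: (-9.831,-28.303) -> (-6.207,-41.826) [heading=285, draw]
  RT 120: heading 285 -> 165
  RT 180: heading 165 -> 345
  -- iteration 3/6 --
  FD 11: (-6.207,-41.826) -> (4.418,-44.673) [heading=345, draw]
  FD 14: (4.418,-44.673) -> (17.941,-48.296) [heading=345, draw]
  RT 120: heading 345 -> 225
  RT 180: heading 225 -> 45
  -- iteration 4/6 --
  FD 11: (17.941,-48.296) -> (25.719,-40.518) [heading=45, draw]
  FD 14: (25.719,-40.518) -> (35.619,-30.619) [heading=45, draw]
  RT 120: heading 45 -> 285
  RT 180: heading 285 -> 105
  -- iteration 5/6 --
  FD 11: (35.619,-30.619) -> (32.772,-19.993) [heading=105, draw]
  FD 14: (32.772,-19.993) -> (29.148,-6.47) [heading=105, draw]
  RT 120: heading 105 -> 345
  RT 180: heading 345 -> 165
  -- iteration 6/6 --
  FD 11: (29.148,-6.47) -> (18.523,-3.623) [heading=165, draw]
  FD 14: (18.523,-3.623) -> (5,0) [heading=165, draw]
  RT 120: heading 165 -> 45
  RT 180: heading 45 -> 225
]
Final: pos=(5,0), heading=225, 12 segment(s) drawn

Segment endpoints: x in {-12.678, -9.831, -6.207, -2.778, 4.418, 5, 5, 17.941, 18.523, 25.719, 29.148, 32.772, 35.619}, y in {-48.296, -44.673, -41.826, -40.518, -30.619, -28.303, -19.993, -17.678, -7.778, -6.47, -3.623, 0, 0}
xmin=-12.678, ymin=-48.296, xmax=35.619, ymax=0

Answer: -12.678 -48.296 35.619 0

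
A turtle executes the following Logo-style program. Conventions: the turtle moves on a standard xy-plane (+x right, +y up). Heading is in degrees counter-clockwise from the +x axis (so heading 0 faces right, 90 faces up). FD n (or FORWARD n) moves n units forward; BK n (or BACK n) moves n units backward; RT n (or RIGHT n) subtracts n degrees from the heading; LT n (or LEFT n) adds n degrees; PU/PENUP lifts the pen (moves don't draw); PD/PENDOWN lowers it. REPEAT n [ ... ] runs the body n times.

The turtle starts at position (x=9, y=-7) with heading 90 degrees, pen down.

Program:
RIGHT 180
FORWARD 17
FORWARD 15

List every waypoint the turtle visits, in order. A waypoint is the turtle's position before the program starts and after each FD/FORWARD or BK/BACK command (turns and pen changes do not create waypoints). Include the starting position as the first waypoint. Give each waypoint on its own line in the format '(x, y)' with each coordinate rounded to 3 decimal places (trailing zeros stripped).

Executing turtle program step by step:
Start: pos=(9,-7), heading=90, pen down
RT 180: heading 90 -> 270
FD 17: (9,-7) -> (9,-24) [heading=270, draw]
FD 15: (9,-24) -> (9,-39) [heading=270, draw]
Final: pos=(9,-39), heading=270, 2 segment(s) drawn
Waypoints (3 total):
(9, -7)
(9, -24)
(9, -39)

Answer: (9, -7)
(9, -24)
(9, -39)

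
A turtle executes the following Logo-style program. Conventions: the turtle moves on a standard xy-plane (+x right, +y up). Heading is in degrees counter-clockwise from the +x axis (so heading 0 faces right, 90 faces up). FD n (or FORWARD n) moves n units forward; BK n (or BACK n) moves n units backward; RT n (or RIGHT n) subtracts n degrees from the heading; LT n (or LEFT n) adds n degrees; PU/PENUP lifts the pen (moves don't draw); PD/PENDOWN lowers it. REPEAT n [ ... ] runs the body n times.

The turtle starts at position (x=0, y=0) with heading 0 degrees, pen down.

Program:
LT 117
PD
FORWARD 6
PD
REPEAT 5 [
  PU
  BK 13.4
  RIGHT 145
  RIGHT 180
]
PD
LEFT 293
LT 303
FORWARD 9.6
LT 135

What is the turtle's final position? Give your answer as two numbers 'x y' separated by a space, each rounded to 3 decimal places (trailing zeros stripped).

Answer: 32.073 12.768

Derivation:
Executing turtle program step by step:
Start: pos=(0,0), heading=0, pen down
LT 117: heading 0 -> 117
PD: pen down
FD 6: (0,0) -> (-2.724,5.346) [heading=117, draw]
PD: pen down
REPEAT 5 [
  -- iteration 1/5 --
  PU: pen up
  BK 13.4: (-2.724,5.346) -> (3.36,-6.593) [heading=117, move]
  RT 145: heading 117 -> 332
  RT 180: heading 332 -> 152
  -- iteration 2/5 --
  PU: pen up
  BK 13.4: (3.36,-6.593) -> (15.191,-12.884) [heading=152, move]
  RT 145: heading 152 -> 7
  RT 180: heading 7 -> 187
  -- iteration 3/5 --
  PU: pen up
  BK 13.4: (15.191,-12.884) -> (28.491,-11.251) [heading=187, move]
  RT 145: heading 187 -> 42
  RT 180: heading 42 -> 222
  -- iteration 4/5 --
  PU: pen up
  BK 13.4: (28.491,-11.251) -> (38.449,-2.285) [heading=222, move]
  RT 145: heading 222 -> 77
  RT 180: heading 77 -> 257
  -- iteration 5/5 --
  PU: pen up
  BK 13.4: (38.449,-2.285) -> (41.464,10.772) [heading=257, move]
  RT 145: heading 257 -> 112
  RT 180: heading 112 -> 292
]
PD: pen down
LT 293: heading 292 -> 225
LT 303: heading 225 -> 168
FD 9.6: (41.464,10.772) -> (32.073,12.768) [heading=168, draw]
LT 135: heading 168 -> 303
Final: pos=(32.073,12.768), heading=303, 2 segment(s) drawn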